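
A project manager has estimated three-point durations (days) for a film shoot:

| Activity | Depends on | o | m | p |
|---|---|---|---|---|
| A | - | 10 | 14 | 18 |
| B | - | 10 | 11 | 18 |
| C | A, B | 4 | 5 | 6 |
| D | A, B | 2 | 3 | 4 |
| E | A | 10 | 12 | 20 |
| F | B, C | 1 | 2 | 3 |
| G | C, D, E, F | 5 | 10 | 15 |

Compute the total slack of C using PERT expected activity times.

6 days

te_A = (10 + 4·14 + 18)/6 = 84/6 = 14
te_B = (10 + 4·11 + 18)/6 = 72/6 = 12
te_C = (4 + 4·5 + 6)/6 = 30/6 = 5
te_D = (2 + 4·3 + 4)/6 = 18/6 = 3
te_E = (10 + 4·12 + 20)/6 = 78/6 = 13
te_F = (1 + 4·2 + 3)/6 = 12/6 = 2
te_G = (5 + 4·10 + 15)/6 = 60/6 = 10

Forward pass:
ES_A = 0; EF_A = 14
ES_B = 0; EF_B = 12
ES_C = max(EF_A=14, EF_B=12) = 14; EF_C = 14+5 = 19
ES_D = max(EF_A=14, EF_B=12) = 14; EF_D = 14+3 = 17
ES_E = 14; EF_E = 14+13 = 27
ES_F = max(EF_B=12, EF_C=19) = 19; EF_F = 19+2 = 21
ES_G = max(EF_C=19, EF_D=17, EF_E=27, EF_F=21) = 27; EF_G = 27+10 = 37
Expected project duration μ = 37 days. Critical path: A → E → G.

Backward pass:
LF_G = 37; LS_G = 37−10 = 27
LF_F = LS_G = 27; LS_F = 27−2 = 25
LF_E = LS_G = 27; LS_E = 27−13 = 14
LF_D = LS_G = 27; LS_D = 27−3 = 24
LF_C = min(LS_F=25, LS_G=27) = 25; LS_C = 25−5 = 20
LF_B = min(LS_C=20, LS_D=24, LS_F=25) = 20; LS_B = 20−12 = 8
LF_A = min(LS_C=20, LS_D=24, LS_E=14) = 14; LS_A = 14−14 = 0
Slack_C = LS_C − ES_C = 20 − 14 = 6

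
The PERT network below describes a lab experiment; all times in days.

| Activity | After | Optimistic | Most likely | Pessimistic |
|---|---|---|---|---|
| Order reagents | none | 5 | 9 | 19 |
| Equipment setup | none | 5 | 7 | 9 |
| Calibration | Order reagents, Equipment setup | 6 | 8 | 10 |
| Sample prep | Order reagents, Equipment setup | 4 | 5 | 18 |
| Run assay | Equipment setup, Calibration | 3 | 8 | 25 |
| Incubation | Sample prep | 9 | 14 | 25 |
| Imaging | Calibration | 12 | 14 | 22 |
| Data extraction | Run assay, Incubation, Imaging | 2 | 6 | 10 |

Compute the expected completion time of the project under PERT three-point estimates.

te_Order reagents = (5 + 4·9 + 19)/6 = 60/6 = 10
te_Equipment setup = (5 + 4·7 + 9)/6 = 42/6 = 7
te_Calibration = (6 + 4·8 + 10)/6 = 48/6 = 8
te_Sample prep = (4 + 4·5 + 18)/6 = 42/6 = 7
te_Run assay = (3 + 4·8 + 25)/6 = 60/6 = 10
te_Incubation = (9 + 4·14 + 25)/6 = 90/6 = 15
te_Imaging = (12 + 4·14 + 22)/6 = 90/6 = 15
te_Data extraction = (2 + 4·6 + 10)/6 = 36/6 = 6

Forward pass:
ES_Order reagents = 0; EF_Order reagents = 10
ES_Equipment setup = 0; EF_Equipment setup = 7
ES_Calibration = max(EF_Order reagents=10, EF_Equipment setup=7) = 10; EF_Calibration = 10+8 = 18
ES_Sample prep = max(EF_Order reagents=10, EF_Equipment setup=7) = 10; EF_Sample prep = 10+7 = 17
ES_Run assay = max(EF_Equipment setup=7, EF_Calibration=18) = 18; EF_Run assay = 18+10 = 28
ES_Incubation = 17; EF_Incubation = 17+15 = 32
ES_Imaging = 18; EF_Imaging = 18+15 = 33
ES_Data extraction = max(EF_Run assay=28, EF_Incubation=32, EF_Imaging=33) = 33; EF_Data extraction = 33+6 = 39
Expected project duration μ = 39 days. Critical path: Order reagents → Calibration → Imaging → Data extraction.

39 days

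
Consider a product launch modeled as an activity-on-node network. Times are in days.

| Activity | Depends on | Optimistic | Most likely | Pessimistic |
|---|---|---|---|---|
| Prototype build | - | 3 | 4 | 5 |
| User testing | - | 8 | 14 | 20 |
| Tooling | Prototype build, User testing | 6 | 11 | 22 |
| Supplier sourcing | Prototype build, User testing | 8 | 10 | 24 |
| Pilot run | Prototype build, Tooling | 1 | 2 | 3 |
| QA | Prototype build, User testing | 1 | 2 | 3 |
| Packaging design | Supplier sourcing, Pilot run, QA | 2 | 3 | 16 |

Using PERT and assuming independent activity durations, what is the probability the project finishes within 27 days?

te_Prototype build = (3 + 4·4 + 5)/6 = 24/6 = 4; σ²_Prototype build = ((5−3)/6)² = 0.111
te_User testing = (8 + 4·14 + 20)/6 = 84/6 = 14; σ²_User testing = ((20−8)/6)² = 4.000
te_Tooling = (6 + 4·11 + 22)/6 = 72/6 = 12; σ²_Tooling = ((22−6)/6)² = 7.111
te_Supplier sourcing = (8 + 4·10 + 24)/6 = 72/6 = 12; σ²_Supplier sourcing = ((24−8)/6)² = 7.111
te_Pilot run = (1 + 4·2 + 3)/6 = 12/6 = 2; σ²_Pilot run = ((3−1)/6)² = 0.111
te_QA = (1 + 4·2 + 3)/6 = 12/6 = 2; σ²_QA = ((3−1)/6)² = 0.111
te_Packaging design = (2 + 4·3 + 16)/6 = 30/6 = 5; σ²_Packaging design = ((16−2)/6)² = 5.444

Forward pass:
ES_Prototype build = 0; EF_Prototype build = 4
ES_User testing = 0; EF_User testing = 14
ES_Tooling = max(EF_Prototype build=4, EF_User testing=14) = 14; EF_Tooling = 14+12 = 26
ES_Supplier sourcing = max(EF_Prototype build=4, EF_User testing=14) = 14; EF_Supplier sourcing = 14+12 = 26
ES_Pilot run = max(EF_Prototype build=4, EF_Tooling=26) = 26; EF_Pilot run = 26+2 = 28
ES_QA = max(EF_Prototype build=4, EF_User testing=14) = 14; EF_QA = 14+2 = 16
ES_Packaging design = max(EF_Supplier sourcing=26, EF_Pilot run=28, EF_QA=16) = 28; EF_Packaging design = 28+5 = 33
Expected project duration μ = 33 days. Critical path: User testing → Tooling → Pilot run → Packaging design.

Variance along critical path = 4.000 + 7.111 + 0.111 + 5.444 = 16.667; σ = √16.667 = 4.082 days.
Z = (27 − 33) / 4.082 = -1.470
P(T ≤ 27) = Φ(-1.470) ≈ 0.071

0.071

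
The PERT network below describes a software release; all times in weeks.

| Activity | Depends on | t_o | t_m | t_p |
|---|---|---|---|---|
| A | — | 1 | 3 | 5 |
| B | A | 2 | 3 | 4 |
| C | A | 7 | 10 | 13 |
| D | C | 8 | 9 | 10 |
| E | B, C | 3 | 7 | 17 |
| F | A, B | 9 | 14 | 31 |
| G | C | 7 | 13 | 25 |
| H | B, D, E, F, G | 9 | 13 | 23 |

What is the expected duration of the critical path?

41 weeks

te_A = (1 + 4·3 + 5)/6 = 18/6 = 3
te_B = (2 + 4·3 + 4)/6 = 18/6 = 3
te_C = (7 + 4·10 + 13)/6 = 60/6 = 10
te_D = (8 + 4·9 + 10)/6 = 54/6 = 9
te_E = (3 + 4·7 + 17)/6 = 48/6 = 8
te_F = (9 + 4·14 + 31)/6 = 96/6 = 16
te_G = (7 + 4·13 + 25)/6 = 84/6 = 14
te_H = (9 + 4·13 + 23)/6 = 84/6 = 14

Forward pass:
ES_A = 0; EF_A = 3
ES_B = 3; EF_B = 3+3 = 6
ES_C = 3; EF_C = 3+10 = 13
ES_D = 13; EF_D = 13+9 = 22
ES_E = max(EF_B=6, EF_C=13) = 13; EF_E = 13+8 = 21
ES_F = max(EF_A=3, EF_B=6) = 6; EF_F = 6+16 = 22
ES_G = 13; EF_G = 13+14 = 27
ES_H = max(EF_B=6, EF_D=22, EF_E=21, EF_F=22, EF_G=27) = 27; EF_H = 27+14 = 41
Expected project duration μ = 41 weeks. Critical path: A → C → G → H.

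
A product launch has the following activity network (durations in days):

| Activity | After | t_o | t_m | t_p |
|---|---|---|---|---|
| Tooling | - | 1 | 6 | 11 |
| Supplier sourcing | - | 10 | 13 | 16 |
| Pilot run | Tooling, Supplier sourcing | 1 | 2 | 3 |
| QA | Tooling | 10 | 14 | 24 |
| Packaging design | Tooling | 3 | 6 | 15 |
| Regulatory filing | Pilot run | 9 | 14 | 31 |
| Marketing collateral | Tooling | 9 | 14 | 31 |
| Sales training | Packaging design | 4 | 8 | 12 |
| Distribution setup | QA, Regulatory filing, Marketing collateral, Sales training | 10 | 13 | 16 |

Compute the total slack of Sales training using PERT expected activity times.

10 days

te_Tooling = (1 + 4·6 + 11)/6 = 36/6 = 6
te_Supplier sourcing = (10 + 4·13 + 16)/6 = 78/6 = 13
te_Pilot run = (1 + 4·2 + 3)/6 = 12/6 = 2
te_QA = (10 + 4·14 + 24)/6 = 90/6 = 15
te_Packaging design = (3 + 4·6 + 15)/6 = 42/6 = 7
te_Regulatory filing = (9 + 4·14 + 31)/6 = 96/6 = 16
te_Marketing collateral = (9 + 4·14 + 31)/6 = 96/6 = 16
te_Sales training = (4 + 4·8 + 12)/6 = 48/6 = 8
te_Distribution setup = (10 + 4·13 + 16)/6 = 78/6 = 13

Forward pass:
ES_Tooling = 0; EF_Tooling = 6
ES_Supplier sourcing = 0; EF_Supplier sourcing = 13
ES_Pilot run = max(EF_Tooling=6, EF_Supplier sourcing=13) = 13; EF_Pilot run = 13+2 = 15
ES_QA = 6; EF_QA = 6+15 = 21
ES_Packaging design = 6; EF_Packaging design = 6+7 = 13
ES_Regulatory filing = 15; EF_Regulatory filing = 15+16 = 31
ES_Marketing collateral = 6; EF_Marketing collateral = 6+16 = 22
ES_Sales training = 13; EF_Sales training = 13+8 = 21
ES_Distribution setup = max(EF_QA=21, EF_Regulatory filing=31, EF_Marketing collateral=22, EF_Sales training=21) = 31; EF_Distribution setup = 31+13 = 44
Expected project duration μ = 44 days. Critical path: Supplier sourcing → Pilot run → Regulatory filing → Distribution setup.

Backward pass:
LF_Distribution setup = 44; LS_Distribution setup = 44−13 = 31
LF_Sales training = LS_Distribution setup = 31; LS_Sales training = 31−8 = 23
LF_Marketing collateral = LS_Distribution setup = 31; LS_Marketing collateral = 31−16 = 15
LF_Regulatory filing = LS_Distribution setup = 31; LS_Regulatory filing = 31−16 = 15
LF_Packaging design = LS_Sales training = 23; LS_Packaging design = 23−7 = 16
LF_QA = LS_Distribution setup = 31; LS_QA = 31−15 = 16
LF_Pilot run = LS_Regulatory filing = 15; LS_Pilot run = 15−2 = 13
LF_Supplier sourcing = LS_Pilot run = 13; LS_Supplier sourcing = 13−13 = 0
LF_Tooling = min(LS_Pilot run=13, LS_QA=16, LS_Packaging design=16, LS_Marketing collateral=15) = 13; LS_Tooling = 13−6 = 7
Slack_Sales training = LS_Sales training − ES_Sales training = 23 − 13 = 10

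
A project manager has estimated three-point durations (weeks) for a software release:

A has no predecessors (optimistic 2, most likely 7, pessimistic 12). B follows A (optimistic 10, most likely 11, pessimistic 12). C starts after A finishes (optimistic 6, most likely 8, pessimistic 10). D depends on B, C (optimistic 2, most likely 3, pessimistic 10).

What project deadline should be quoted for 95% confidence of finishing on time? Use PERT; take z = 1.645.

te_A = (2 + 4·7 + 12)/6 = 42/6 = 7; σ²_A = ((12−2)/6)² = 2.778
te_B = (10 + 4·11 + 12)/6 = 66/6 = 11; σ²_B = ((12−10)/6)² = 0.111
te_C = (6 + 4·8 + 10)/6 = 48/6 = 8; σ²_C = ((10−6)/6)² = 0.444
te_D = (2 + 4·3 + 10)/6 = 24/6 = 4; σ²_D = ((10−2)/6)² = 1.778

Forward pass:
ES_A = 0; EF_A = 7
ES_B = 7; EF_B = 7+11 = 18
ES_C = 7; EF_C = 7+8 = 15
ES_D = max(EF_B=18, EF_C=15) = 18; EF_D = 18+4 = 22
Expected project duration μ = 22 weeks. Critical path: A → B → D.

Variance along critical path = 2.778 + 0.111 + 1.778 = 4.667; σ = 2.160 weeks.
D = μ + z·σ = 22 + 1.645·2.160 = 25.6 weeks

25.6 weeks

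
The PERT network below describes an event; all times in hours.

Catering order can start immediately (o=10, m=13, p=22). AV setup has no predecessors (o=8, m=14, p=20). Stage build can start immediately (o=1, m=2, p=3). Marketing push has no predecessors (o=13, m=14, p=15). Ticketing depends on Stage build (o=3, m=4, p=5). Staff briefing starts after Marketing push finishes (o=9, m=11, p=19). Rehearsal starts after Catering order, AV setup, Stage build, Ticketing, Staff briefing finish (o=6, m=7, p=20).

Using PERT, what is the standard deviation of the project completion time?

2.89 hours

te_Catering order = (10 + 4·13 + 22)/6 = 84/6 = 14; σ²_Catering order = ((22−10)/6)² = 4.000
te_AV setup = (8 + 4·14 + 20)/6 = 84/6 = 14; σ²_AV setup = ((20−8)/6)² = 4.000
te_Stage build = (1 + 4·2 + 3)/6 = 12/6 = 2; σ²_Stage build = ((3−1)/6)² = 0.111
te_Marketing push = (13 + 4·14 + 15)/6 = 84/6 = 14; σ²_Marketing push = ((15−13)/6)² = 0.111
te_Ticketing = (3 + 4·4 + 5)/6 = 24/6 = 4; σ²_Ticketing = ((5−3)/6)² = 0.111
te_Staff briefing = (9 + 4·11 + 19)/6 = 72/6 = 12; σ²_Staff briefing = ((19−9)/6)² = 2.778
te_Rehearsal = (6 + 4·7 + 20)/6 = 54/6 = 9; σ²_Rehearsal = ((20−6)/6)² = 5.444

Forward pass:
ES_Catering order = 0; EF_Catering order = 14
ES_AV setup = 0; EF_AV setup = 14
ES_Stage build = 0; EF_Stage build = 2
ES_Marketing push = 0; EF_Marketing push = 14
ES_Ticketing = 2; EF_Ticketing = 2+4 = 6
ES_Staff briefing = 14; EF_Staff briefing = 14+12 = 26
ES_Rehearsal = max(EF_Catering order=14, EF_AV setup=14, EF_Stage build=2, EF_Ticketing=6, EF_Staff briefing=26) = 26; EF_Rehearsal = 26+9 = 35
Expected project duration μ = 35 hours. Critical path: Marketing push → Staff briefing → Rehearsal.

Variance along critical path = 0.111 + 2.778 + 5.444 = 8.333
σ = √8.333 = 2.887 hours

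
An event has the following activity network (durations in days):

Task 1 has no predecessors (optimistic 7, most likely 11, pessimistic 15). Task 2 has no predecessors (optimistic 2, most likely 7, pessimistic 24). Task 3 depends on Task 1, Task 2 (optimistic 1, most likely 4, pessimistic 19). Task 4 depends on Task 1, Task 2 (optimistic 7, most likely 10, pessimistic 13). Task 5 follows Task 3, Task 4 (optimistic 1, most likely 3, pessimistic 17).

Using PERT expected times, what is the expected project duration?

26 days

te_Task 1 = (7 + 4·11 + 15)/6 = 66/6 = 11
te_Task 2 = (2 + 4·7 + 24)/6 = 54/6 = 9
te_Task 3 = (1 + 4·4 + 19)/6 = 36/6 = 6
te_Task 4 = (7 + 4·10 + 13)/6 = 60/6 = 10
te_Task 5 = (1 + 4·3 + 17)/6 = 30/6 = 5

Forward pass:
ES_Task 1 = 0; EF_Task 1 = 11
ES_Task 2 = 0; EF_Task 2 = 9
ES_Task 3 = max(EF_Task 1=11, EF_Task 2=9) = 11; EF_Task 3 = 11+6 = 17
ES_Task 4 = max(EF_Task 1=11, EF_Task 2=9) = 11; EF_Task 4 = 11+10 = 21
ES_Task 5 = max(EF_Task 3=17, EF_Task 4=21) = 21; EF_Task 5 = 21+5 = 26
Expected project duration μ = 26 days. Critical path: Task 1 → Task 4 → Task 5.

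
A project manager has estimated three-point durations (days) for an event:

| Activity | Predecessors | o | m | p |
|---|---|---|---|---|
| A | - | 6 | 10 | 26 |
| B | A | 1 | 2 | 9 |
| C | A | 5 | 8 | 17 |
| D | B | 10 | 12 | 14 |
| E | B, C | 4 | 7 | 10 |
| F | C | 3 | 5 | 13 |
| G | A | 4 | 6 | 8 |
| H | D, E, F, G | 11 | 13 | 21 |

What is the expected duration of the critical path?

42 days

te_A = (6 + 4·10 + 26)/6 = 72/6 = 12
te_B = (1 + 4·2 + 9)/6 = 18/6 = 3
te_C = (5 + 4·8 + 17)/6 = 54/6 = 9
te_D = (10 + 4·12 + 14)/6 = 72/6 = 12
te_E = (4 + 4·7 + 10)/6 = 42/6 = 7
te_F = (3 + 4·5 + 13)/6 = 36/6 = 6
te_G = (4 + 4·6 + 8)/6 = 36/6 = 6
te_H = (11 + 4·13 + 21)/6 = 84/6 = 14

Forward pass:
ES_A = 0; EF_A = 12
ES_B = 12; EF_B = 12+3 = 15
ES_C = 12; EF_C = 12+9 = 21
ES_D = 15; EF_D = 15+12 = 27
ES_E = max(EF_B=15, EF_C=21) = 21; EF_E = 21+7 = 28
ES_F = 21; EF_F = 21+6 = 27
ES_G = 12; EF_G = 12+6 = 18
ES_H = max(EF_D=27, EF_E=28, EF_F=27, EF_G=18) = 28; EF_H = 28+14 = 42
Expected project duration μ = 42 days. Critical path: A → C → E → H.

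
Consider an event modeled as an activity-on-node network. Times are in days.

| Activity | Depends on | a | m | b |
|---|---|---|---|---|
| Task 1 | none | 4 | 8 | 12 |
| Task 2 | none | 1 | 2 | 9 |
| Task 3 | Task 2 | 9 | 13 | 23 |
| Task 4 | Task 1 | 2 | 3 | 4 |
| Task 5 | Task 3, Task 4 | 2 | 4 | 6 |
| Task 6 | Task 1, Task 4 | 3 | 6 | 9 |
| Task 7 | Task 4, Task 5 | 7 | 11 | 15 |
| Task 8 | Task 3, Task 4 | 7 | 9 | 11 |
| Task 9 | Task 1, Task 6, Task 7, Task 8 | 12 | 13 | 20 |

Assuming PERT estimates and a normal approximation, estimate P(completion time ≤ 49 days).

te_Task 1 = (4 + 4·8 + 12)/6 = 48/6 = 8; σ²_Task 1 = ((12−4)/6)² = 1.778
te_Task 2 = (1 + 4·2 + 9)/6 = 18/6 = 3; σ²_Task 2 = ((9−1)/6)² = 1.778
te_Task 3 = (9 + 4·13 + 23)/6 = 84/6 = 14; σ²_Task 3 = ((23−9)/6)² = 5.444
te_Task 4 = (2 + 4·3 + 4)/6 = 18/6 = 3; σ²_Task 4 = ((4−2)/6)² = 0.111
te_Task 5 = (2 + 4·4 + 6)/6 = 24/6 = 4; σ²_Task 5 = ((6−2)/6)² = 0.444
te_Task 6 = (3 + 4·6 + 9)/6 = 36/6 = 6; σ²_Task 6 = ((9−3)/6)² = 1.000
te_Task 7 = (7 + 4·11 + 15)/6 = 66/6 = 11; σ²_Task 7 = ((15−7)/6)² = 1.778
te_Task 8 = (7 + 4·9 + 11)/6 = 54/6 = 9; σ²_Task 8 = ((11−7)/6)² = 0.444
te_Task 9 = (12 + 4·13 + 20)/6 = 84/6 = 14; σ²_Task 9 = ((20−12)/6)² = 1.778

Forward pass:
ES_Task 1 = 0; EF_Task 1 = 8
ES_Task 2 = 0; EF_Task 2 = 3
ES_Task 3 = 3; EF_Task 3 = 3+14 = 17
ES_Task 4 = 8; EF_Task 4 = 8+3 = 11
ES_Task 5 = max(EF_Task 3=17, EF_Task 4=11) = 17; EF_Task 5 = 17+4 = 21
ES_Task 6 = max(EF_Task 1=8, EF_Task 4=11) = 11; EF_Task 6 = 11+6 = 17
ES_Task 7 = max(EF_Task 4=11, EF_Task 5=21) = 21; EF_Task 7 = 21+11 = 32
ES_Task 8 = max(EF_Task 3=17, EF_Task 4=11) = 17; EF_Task 8 = 17+9 = 26
ES_Task 9 = max(EF_Task 1=8, EF_Task 6=17, EF_Task 7=32, EF_Task 8=26) = 32; EF_Task 9 = 32+14 = 46
Expected project duration μ = 46 days. Critical path: Task 2 → Task 3 → Task 5 → Task 7 → Task 9.

Variance along critical path = 1.778 + 5.444 + 0.444 + 1.778 + 1.778 = 11.222; σ = √11.222 = 3.350 days.
Z = (49 − 46) / 3.350 = 0.896
P(T ≤ 49) = Φ(0.896) ≈ 0.815

0.815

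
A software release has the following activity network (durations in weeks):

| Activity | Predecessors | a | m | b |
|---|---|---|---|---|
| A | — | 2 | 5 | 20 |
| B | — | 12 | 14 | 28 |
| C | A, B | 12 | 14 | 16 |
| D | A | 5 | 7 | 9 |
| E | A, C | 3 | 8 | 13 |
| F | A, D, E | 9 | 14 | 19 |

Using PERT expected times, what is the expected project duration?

52 weeks

te_A = (2 + 4·5 + 20)/6 = 42/6 = 7
te_B = (12 + 4·14 + 28)/6 = 96/6 = 16
te_C = (12 + 4·14 + 16)/6 = 84/6 = 14
te_D = (5 + 4·7 + 9)/6 = 42/6 = 7
te_E = (3 + 4·8 + 13)/6 = 48/6 = 8
te_F = (9 + 4·14 + 19)/6 = 84/6 = 14

Forward pass:
ES_A = 0; EF_A = 7
ES_B = 0; EF_B = 16
ES_C = max(EF_A=7, EF_B=16) = 16; EF_C = 16+14 = 30
ES_D = 7; EF_D = 7+7 = 14
ES_E = max(EF_A=7, EF_C=30) = 30; EF_E = 30+8 = 38
ES_F = max(EF_A=7, EF_D=14, EF_E=38) = 38; EF_F = 38+14 = 52
Expected project duration μ = 52 weeks. Critical path: B → C → E → F.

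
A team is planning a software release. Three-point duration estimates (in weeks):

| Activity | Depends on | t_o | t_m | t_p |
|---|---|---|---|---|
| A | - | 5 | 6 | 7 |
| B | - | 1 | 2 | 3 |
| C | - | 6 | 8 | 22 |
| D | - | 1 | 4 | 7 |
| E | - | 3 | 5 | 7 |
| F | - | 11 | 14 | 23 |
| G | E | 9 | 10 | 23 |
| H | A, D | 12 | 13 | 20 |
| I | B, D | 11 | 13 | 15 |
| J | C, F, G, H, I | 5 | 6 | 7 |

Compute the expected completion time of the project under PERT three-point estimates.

te_A = (5 + 4·6 + 7)/6 = 36/6 = 6
te_B = (1 + 4·2 + 3)/6 = 12/6 = 2
te_C = (6 + 4·8 + 22)/6 = 60/6 = 10
te_D = (1 + 4·4 + 7)/6 = 24/6 = 4
te_E = (3 + 4·5 + 7)/6 = 30/6 = 5
te_F = (11 + 4·14 + 23)/6 = 90/6 = 15
te_G = (9 + 4·10 + 23)/6 = 72/6 = 12
te_H = (12 + 4·13 + 20)/6 = 84/6 = 14
te_I = (11 + 4·13 + 15)/6 = 78/6 = 13
te_J = (5 + 4·6 + 7)/6 = 36/6 = 6

Forward pass:
ES_A = 0; EF_A = 6
ES_B = 0; EF_B = 2
ES_C = 0; EF_C = 10
ES_D = 0; EF_D = 4
ES_E = 0; EF_E = 5
ES_F = 0; EF_F = 15
ES_G = 5; EF_G = 5+12 = 17
ES_H = max(EF_A=6, EF_D=4) = 6; EF_H = 6+14 = 20
ES_I = max(EF_B=2, EF_D=4) = 4; EF_I = 4+13 = 17
ES_J = max(EF_C=10, EF_F=15, EF_G=17, EF_H=20, EF_I=17) = 20; EF_J = 20+6 = 26
Expected project duration μ = 26 weeks. Critical path: A → H → J.

26 weeks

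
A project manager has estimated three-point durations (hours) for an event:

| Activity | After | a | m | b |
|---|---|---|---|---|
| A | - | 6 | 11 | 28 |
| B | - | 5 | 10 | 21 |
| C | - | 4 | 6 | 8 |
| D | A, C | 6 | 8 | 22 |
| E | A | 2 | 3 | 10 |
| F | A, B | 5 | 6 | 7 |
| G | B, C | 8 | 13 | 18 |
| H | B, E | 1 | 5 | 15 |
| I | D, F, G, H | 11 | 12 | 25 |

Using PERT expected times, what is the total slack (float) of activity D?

1 hours

te_A = (6 + 4·11 + 28)/6 = 78/6 = 13
te_B = (5 + 4·10 + 21)/6 = 66/6 = 11
te_C = (4 + 4·6 + 8)/6 = 36/6 = 6
te_D = (6 + 4·8 + 22)/6 = 60/6 = 10
te_E = (2 + 4·3 + 10)/6 = 24/6 = 4
te_F = (5 + 4·6 + 7)/6 = 36/6 = 6
te_G = (8 + 4·13 + 18)/6 = 78/6 = 13
te_H = (1 + 4·5 + 15)/6 = 36/6 = 6
te_I = (11 + 4·12 + 25)/6 = 84/6 = 14

Forward pass:
ES_A = 0; EF_A = 13
ES_B = 0; EF_B = 11
ES_C = 0; EF_C = 6
ES_D = max(EF_A=13, EF_C=6) = 13; EF_D = 13+10 = 23
ES_E = 13; EF_E = 13+4 = 17
ES_F = max(EF_A=13, EF_B=11) = 13; EF_F = 13+6 = 19
ES_G = max(EF_B=11, EF_C=6) = 11; EF_G = 11+13 = 24
ES_H = max(EF_B=11, EF_E=17) = 17; EF_H = 17+6 = 23
ES_I = max(EF_D=23, EF_F=19, EF_G=24, EF_H=23) = 24; EF_I = 24+14 = 38
Expected project duration μ = 38 hours. Critical path: B → G → I.

Backward pass:
LF_I = 38; LS_I = 38−14 = 24
LF_H = LS_I = 24; LS_H = 24−6 = 18
LF_G = LS_I = 24; LS_G = 24−13 = 11
LF_F = LS_I = 24; LS_F = 24−6 = 18
LF_E = LS_H = 18; LS_E = 18−4 = 14
LF_D = LS_I = 24; LS_D = 24−10 = 14
LF_C = min(LS_D=14, LS_G=11) = 11; LS_C = 11−6 = 5
LF_B = min(LS_F=18, LS_G=11, LS_H=18) = 11; LS_B = 11−11 = 0
LF_A = min(LS_D=14, LS_E=14, LS_F=18) = 14; LS_A = 14−13 = 1
Slack_D = LS_D − ES_D = 14 − 13 = 1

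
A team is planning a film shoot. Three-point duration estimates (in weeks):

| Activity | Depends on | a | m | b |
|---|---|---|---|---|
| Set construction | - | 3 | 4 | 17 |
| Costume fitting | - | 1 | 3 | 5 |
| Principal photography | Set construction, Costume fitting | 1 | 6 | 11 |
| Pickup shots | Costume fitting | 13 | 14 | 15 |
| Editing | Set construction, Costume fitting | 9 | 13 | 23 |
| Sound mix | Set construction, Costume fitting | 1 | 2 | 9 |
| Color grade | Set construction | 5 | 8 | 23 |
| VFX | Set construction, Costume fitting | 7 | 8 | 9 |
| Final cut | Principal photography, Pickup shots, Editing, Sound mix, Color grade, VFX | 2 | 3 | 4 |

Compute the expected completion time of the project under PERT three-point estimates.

te_Set construction = (3 + 4·4 + 17)/6 = 36/6 = 6
te_Costume fitting = (1 + 4·3 + 5)/6 = 18/6 = 3
te_Principal photography = (1 + 4·6 + 11)/6 = 36/6 = 6
te_Pickup shots = (13 + 4·14 + 15)/6 = 84/6 = 14
te_Editing = (9 + 4·13 + 23)/6 = 84/6 = 14
te_Sound mix = (1 + 4·2 + 9)/6 = 18/6 = 3
te_Color grade = (5 + 4·8 + 23)/6 = 60/6 = 10
te_VFX = (7 + 4·8 + 9)/6 = 48/6 = 8
te_Final cut = (2 + 4·3 + 4)/6 = 18/6 = 3

Forward pass:
ES_Set construction = 0; EF_Set construction = 6
ES_Costume fitting = 0; EF_Costume fitting = 3
ES_Principal photography = max(EF_Set construction=6, EF_Costume fitting=3) = 6; EF_Principal photography = 6+6 = 12
ES_Pickup shots = 3; EF_Pickup shots = 3+14 = 17
ES_Editing = max(EF_Set construction=6, EF_Costume fitting=3) = 6; EF_Editing = 6+14 = 20
ES_Sound mix = max(EF_Set construction=6, EF_Costume fitting=3) = 6; EF_Sound mix = 6+3 = 9
ES_Color grade = 6; EF_Color grade = 6+10 = 16
ES_VFX = max(EF_Set construction=6, EF_Costume fitting=3) = 6; EF_VFX = 6+8 = 14
ES_Final cut = max(EF_Principal photography=12, EF_Pickup shots=17, EF_Editing=20, EF_Sound mix=9, EF_Color grade=16, EF_VFX=14) = 20; EF_Final cut = 20+3 = 23
Expected project duration μ = 23 weeks. Critical path: Set construction → Editing → Final cut.

23 weeks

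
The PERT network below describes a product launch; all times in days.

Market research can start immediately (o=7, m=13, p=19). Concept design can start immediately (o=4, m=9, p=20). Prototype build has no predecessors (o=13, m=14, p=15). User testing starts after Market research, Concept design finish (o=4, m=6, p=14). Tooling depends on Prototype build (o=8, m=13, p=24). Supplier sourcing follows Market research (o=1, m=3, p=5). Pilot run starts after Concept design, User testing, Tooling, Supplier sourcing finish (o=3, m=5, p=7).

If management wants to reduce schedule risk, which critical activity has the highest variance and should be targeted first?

te_Market research = (7 + 4·13 + 19)/6 = 78/6 = 13; σ²_Market research = ((19−7)/6)² = 4.000
te_Concept design = (4 + 4·9 + 20)/6 = 60/6 = 10; σ²_Concept design = ((20−4)/6)² = 7.111
te_Prototype build = (13 + 4·14 + 15)/6 = 84/6 = 14; σ²_Prototype build = ((15−13)/6)² = 0.111
te_User testing = (4 + 4·6 + 14)/6 = 42/6 = 7; σ²_User testing = ((14−4)/6)² = 2.778
te_Tooling = (8 + 4·13 + 24)/6 = 84/6 = 14; σ²_Tooling = ((24−8)/6)² = 7.111
te_Supplier sourcing = (1 + 4·3 + 5)/6 = 18/6 = 3; σ²_Supplier sourcing = ((5−1)/6)² = 0.444
te_Pilot run = (3 + 4·5 + 7)/6 = 30/6 = 5; σ²_Pilot run = ((7−3)/6)² = 0.444

Forward pass:
ES_Market research = 0; EF_Market research = 13
ES_Concept design = 0; EF_Concept design = 10
ES_Prototype build = 0; EF_Prototype build = 14
ES_User testing = max(EF_Market research=13, EF_Concept design=10) = 13; EF_User testing = 13+7 = 20
ES_Tooling = 14; EF_Tooling = 14+14 = 28
ES_Supplier sourcing = 13; EF_Supplier sourcing = 13+3 = 16
ES_Pilot run = max(EF_Concept design=10, EF_User testing=20, EF_Tooling=28, EF_Supplier sourcing=16) = 28; EF_Pilot run = 28+5 = 33
Expected project duration μ = 33 days. Critical path: Prototype build → Tooling → Pilot run.

Variances on critical path: σ²_Prototype build=0.111, σ²_Tooling=7.111, σ²_Pilot run=0.444.
Largest is σ²_Tooling = 7.111.

Tooling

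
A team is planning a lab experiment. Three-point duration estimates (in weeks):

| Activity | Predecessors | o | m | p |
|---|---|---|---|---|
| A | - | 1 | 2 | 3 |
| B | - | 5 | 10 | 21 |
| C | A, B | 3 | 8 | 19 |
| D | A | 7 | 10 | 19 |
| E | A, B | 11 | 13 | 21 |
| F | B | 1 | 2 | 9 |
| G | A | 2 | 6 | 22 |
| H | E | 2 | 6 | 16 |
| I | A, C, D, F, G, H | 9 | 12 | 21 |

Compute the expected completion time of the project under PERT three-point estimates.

45 weeks

te_A = (1 + 4·2 + 3)/6 = 12/6 = 2
te_B = (5 + 4·10 + 21)/6 = 66/6 = 11
te_C = (3 + 4·8 + 19)/6 = 54/6 = 9
te_D = (7 + 4·10 + 19)/6 = 66/6 = 11
te_E = (11 + 4·13 + 21)/6 = 84/6 = 14
te_F = (1 + 4·2 + 9)/6 = 18/6 = 3
te_G = (2 + 4·6 + 22)/6 = 48/6 = 8
te_H = (2 + 4·6 + 16)/6 = 42/6 = 7
te_I = (9 + 4·12 + 21)/6 = 78/6 = 13

Forward pass:
ES_A = 0; EF_A = 2
ES_B = 0; EF_B = 11
ES_C = max(EF_A=2, EF_B=11) = 11; EF_C = 11+9 = 20
ES_D = 2; EF_D = 2+11 = 13
ES_E = max(EF_A=2, EF_B=11) = 11; EF_E = 11+14 = 25
ES_F = 11; EF_F = 11+3 = 14
ES_G = 2; EF_G = 2+8 = 10
ES_H = 25; EF_H = 25+7 = 32
ES_I = max(EF_A=2, EF_C=20, EF_D=13, EF_F=14, EF_G=10, EF_H=32) = 32; EF_I = 32+13 = 45
Expected project duration μ = 45 weeks. Critical path: B → E → H → I.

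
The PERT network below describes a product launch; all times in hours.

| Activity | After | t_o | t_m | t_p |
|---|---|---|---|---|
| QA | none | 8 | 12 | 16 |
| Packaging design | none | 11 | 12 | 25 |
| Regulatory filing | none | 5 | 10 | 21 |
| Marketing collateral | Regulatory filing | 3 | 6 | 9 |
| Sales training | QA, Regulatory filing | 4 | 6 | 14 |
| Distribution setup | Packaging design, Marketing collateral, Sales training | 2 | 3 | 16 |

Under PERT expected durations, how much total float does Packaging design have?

5 hours

te_QA = (8 + 4·12 + 16)/6 = 72/6 = 12
te_Packaging design = (11 + 4·12 + 25)/6 = 84/6 = 14
te_Regulatory filing = (5 + 4·10 + 21)/6 = 66/6 = 11
te_Marketing collateral = (3 + 4·6 + 9)/6 = 36/6 = 6
te_Sales training = (4 + 4·6 + 14)/6 = 42/6 = 7
te_Distribution setup = (2 + 4·3 + 16)/6 = 30/6 = 5

Forward pass:
ES_QA = 0; EF_QA = 12
ES_Packaging design = 0; EF_Packaging design = 14
ES_Regulatory filing = 0; EF_Regulatory filing = 11
ES_Marketing collateral = 11; EF_Marketing collateral = 11+6 = 17
ES_Sales training = max(EF_QA=12, EF_Regulatory filing=11) = 12; EF_Sales training = 12+7 = 19
ES_Distribution setup = max(EF_Packaging design=14, EF_Marketing collateral=17, EF_Sales training=19) = 19; EF_Distribution setup = 19+5 = 24
Expected project duration μ = 24 hours. Critical path: QA → Sales training → Distribution setup.

Backward pass:
LF_Distribution setup = 24; LS_Distribution setup = 24−5 = 19
LF_Sales training = LS_Distribution setup = 19; LS_Sales training = 19−7 = 12
LF_Marketing collateral = LS_Distribution setup = 19; LS_Marketing collateral = 19−6 = 13
LF_Regulatory filing = min(LS_Marketing collateral=13, LS_Sales training=12) = 12; LS_Regulatory filing = 12−11 = 1
LF_Packaging design = LS_Distribution setup = 19; LS_Packaging design = 19−14 = 5
LF_QA = LS_Sales training = 12; LS_QA = 12−12 = 0
Slack_Packaging design = LS_Packaging design − ES_Packaging design = 5 − 0 = 5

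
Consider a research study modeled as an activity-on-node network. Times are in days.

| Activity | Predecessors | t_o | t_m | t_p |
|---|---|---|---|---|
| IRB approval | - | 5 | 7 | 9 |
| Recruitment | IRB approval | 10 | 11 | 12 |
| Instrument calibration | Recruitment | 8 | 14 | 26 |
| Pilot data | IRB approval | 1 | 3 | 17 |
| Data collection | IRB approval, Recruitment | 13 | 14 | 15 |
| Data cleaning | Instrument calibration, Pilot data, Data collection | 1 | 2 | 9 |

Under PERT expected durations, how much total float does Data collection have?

1 days

te_IRB approval = (5 + 4·7 + 9)/6 = 42/6 = 7
te_Recruitment = (10 + 4·11 + 12)/6 = 66/6 = 11
te_Instrument calibration = (8 + 4·14 + 26)/6 = 90/6 = 15
te_Pilot data = (1 + 4·3 + 17)/6 = 30/6 = 5
te_Data collection = (13 + 4·14 + 15)/6 = 84/6 = 14
te_Data cleaning = (1 + 4·2 + 9)/6 = 18/6 = 3

Forward pass:
ES_IRB approval = 0; EF_IRB approval = 7
ES_Recruitment = 7; EF_Recruitment = 7+11 = 18
ES_Instrument calibration = 18; EF_Instrument calibration = 18+15 = 33
ES_Pilot data = 7; EF_Pilot data = 7+5 = 12
ES_Data collection = max(EF_IRB approval=7, EF_Recruitment=18) = 18; EF_Data collection = 18+14 = 32
ES_Data cleaning = max(EF_Instrument calibration=33, EF_Pilot data=12, EF_Data collection=32) = 33; EF_Data cleaning = 33+3 = 36
Expected project duration μ = 36 days. Critical path: IRB approval → Recruitment → Instrument calibration → Data cleaning.

Backward pass:
LF_Data cleaning = 36; LS_Data cleaning = 36−3 = 33
LF_Data collection = LS_Data cleaning = 33; LS_Data collection = 33−14 = 19
LF_Pilot data = LS_Data cleaning = 33; LS_Pilot data = 33−5 = 28
LF_Instrument calibration = LS_Data cleaning = 33; LS_Instrument calibration = 33−15 = 18
LF_Recruitment = min(LS_Instrument calibration=18, LS_Data collection=19) = 18; LS_Recruitment = 18−11 = 7
LF_IRB approval = min(LS_Recruitment=7, LS_Pilot data=28, LS_Data collection=19) = 7; LS_IRB approval = 7−7 = 0
Slack_Data collection = LS_Data collection − ES_Data collection = 19 − 18 = 1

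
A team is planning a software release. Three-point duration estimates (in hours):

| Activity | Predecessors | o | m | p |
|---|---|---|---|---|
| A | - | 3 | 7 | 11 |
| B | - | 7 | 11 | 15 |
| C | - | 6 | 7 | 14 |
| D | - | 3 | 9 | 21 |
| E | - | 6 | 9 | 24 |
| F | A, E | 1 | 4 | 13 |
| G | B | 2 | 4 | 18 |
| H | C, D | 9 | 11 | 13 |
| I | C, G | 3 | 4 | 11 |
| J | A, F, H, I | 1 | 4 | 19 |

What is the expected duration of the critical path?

te_A = (3 + 4·7 + 11)/6 = 42/6 = 7
te_B = (7 + 4·11 + 15)/6 = 66/6 = 11
te_C = (6 + 4·7 + 14)/6 = 48/6 = 8
te_D = (3 + 4·9 + 21)/6 = 60/6 = 10
te_E = (6 + 4·9 + 24)/6 = 66/6 = 11
te_F = (1 + 4·4 + 13)/6 = 30/6 = 5
te_G = (2 + 4·4 + 18)/6 = 36/6 = 6
te_H = (9 + 4·11 + 13)/6 = 66/6 = 11
te_I = (3 + 4·4 + 11)/6 = 30/6 = 5
te_J = (1 + 4·4 + 19)/6 = 36/6 = 6

Forward pass:
ES_A = 0; EF_A = 7
ES_B = 0; EF_B = 11
ES_C = 0; EF_C = 8
ES_D = 0; EF_D = 10
ES_E = 0; EF_E = 11
ES_F = max(EF_A=7, EF_E=11) = 11; EF_F = 11+5 = 16
ES_G = 11; EF_G = 11+6 = 17
ES_H = max(EF_C=8, EF_D=10) = 10; EF_H = 10+11 = 21
ES_I = max(EF_C=8, EF_G=17) = 17; EF_I = 17+5 = 22
ES_J = max(EF_A=7, EF_F=16, EF_H=21, EF_I=22) = 22; EF_J = 22+6 = 28
Expected project duration μ = 28 hours. Critical path: B → G → I → J.

28 hours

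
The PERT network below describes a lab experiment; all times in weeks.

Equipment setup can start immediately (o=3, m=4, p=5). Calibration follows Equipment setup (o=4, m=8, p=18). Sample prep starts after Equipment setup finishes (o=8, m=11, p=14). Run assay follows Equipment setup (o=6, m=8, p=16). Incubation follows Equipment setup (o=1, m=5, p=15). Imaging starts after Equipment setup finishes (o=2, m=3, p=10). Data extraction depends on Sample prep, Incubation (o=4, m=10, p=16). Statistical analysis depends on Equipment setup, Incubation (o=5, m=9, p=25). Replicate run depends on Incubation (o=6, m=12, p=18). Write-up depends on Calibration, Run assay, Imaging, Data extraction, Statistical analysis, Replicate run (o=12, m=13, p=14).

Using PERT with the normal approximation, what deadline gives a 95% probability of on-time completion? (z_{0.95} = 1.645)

41.8 weeks

te_Equipment setup = (3 + 4·4 + 5)/6 = 24/6 = 4; σ²_Equipment setup = ((5−3)/6)² = 0.111
te_Calibration = (4 + 4·8 + 18)/6 = 54/6 = 9; σ²_Calibration = ((18−4)/6)² = 5.444
te_Sample prep = (8 + 4·11 + 14)/6 = 66/6 = 11; σ²_Sample prep = ((14−8)/6)² = 1.000
te_Run assay = (6 + 4·8 + 16)/6 = 54/6 = 9; σ²_Run assay = ((16−6)/6)² = 2.778
te_Incubation = (1 + 4·5 + 15)/6 = 36/6 = 6; σ²_Incubation = ((15−1)/6)² = 5.444
te_Imaging = (2 + 4·3 + 10)/6 = 24/6 = 4; σ²_Imaging = ((10−2)/6)² = 1.778
te_Data extraction = (4 + 4·10 + 16)/6 = 60/6 = 10; σ²_Data extraction = ((16−4)/6)² = 4.000
te_Statistical analysis = (5 + 4·9 + 25)/6 = 66/6 = 11; σ²_Statistical analysis = ((25−5)/6)² = 11.111
te_Replicate run = (6 + 4·12 + 18)/6 = 72/6 = 12; σ²_Replicate run = ((18−6)/6)² = 4.000
te_Write-up = (12 + 4·13 + 14)/6 = 78/6 = 13; σ²_Write-up = ((14−12)/6)² = 0.111

Forward pass:
ES_Equipment setup = 0; EF_Equipment setup = 4
ES_Calibration = 4; EF_Calibration = 4+9 = 13
ES_Sample prep = 4; EF_Sample prep = 4+11 = 15
ES_Run assay = 4; EF_Run assay = 4+9 = 13
ES_Incubation = 4; EF_Incubation = 4+6 = 10
ES_Imaging = 4; EF_Imaging = 4+4 = 8
ES_Data extraction = max(EF_Sample prep=15, EF_Incubation=10) = 15; EF_Data extraction = 15+10 = 25
ES_Statistical analysis = max(EF_Equipment setup=4, EF_Incubation=10) = 10; EF_Statistical analysis = 10+11 = 21
ES_Replicate run = 10; EF_Replicate run = 10+12 = 22
ES_Write-up = max(EF_Calibration=13, EF_Run assay=13, EF_Imaging=8, EF_Data extraction=25, EF_Statistical analysis=21, EF_Replicate run=22) = 25; EF_Write-up = 25+13 = 38
Expected project duration μ = 38 weeks. Critical path: Equipment setup → Sample prep → Data extraction → Write-up.

Variance along critical path = 0.111 + 1.000 + 4.000 + 0.111 = 5.222; σ = 2.285 weeks.
D = μ + z·σ = 38 + 1.645·2.285 = 41.8 weeks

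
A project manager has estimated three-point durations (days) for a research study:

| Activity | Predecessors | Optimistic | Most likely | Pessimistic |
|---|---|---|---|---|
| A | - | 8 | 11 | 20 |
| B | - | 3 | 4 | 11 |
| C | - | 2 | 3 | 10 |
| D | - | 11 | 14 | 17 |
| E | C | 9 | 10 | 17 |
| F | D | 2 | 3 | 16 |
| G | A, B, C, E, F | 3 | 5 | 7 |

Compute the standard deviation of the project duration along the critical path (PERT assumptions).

te_A = (8 + 4·11 + 20)/6 = 72/6 = 12; σ²_A = ((20−8)/6)² = 4.000
te_B = (3 + 4·4 + 11)/6 = 30/6 = 5; σ²_B = ((11−3)/6)² = 1.778
te_C = (2 + 4·3 + 10)/6 = 24/6 = 4; σ²_C = ((10−2)/6)² = 1.778
te_D = (11 + 4·14 + 17)/6 = 84/6 = 14; σ²_D = ((17−11)/6)² = 1.000
te_E = (9 + 4·10 + 17)/6 = 66/6 = 11; σ²_E = ((17−9)/6)² = 1.778
te_F = (2 + 4·3 + 16)/6 = 30/6 = 5; σ²_F = ((16−2)/6)² = 5.444
te_G = (3 + 4·5 + 7)/6 = 30/6 = 5; σ²_G = ((7−3)/6)² = 0.444

Forward pass:
ES_A = 0; EF_A = 12
ES_B = 0; EF_B = 5
ES_C = 0; EF_C = 4
ES_D = 0; EF_D = 14
ES_E = 4; EF_E = 4+11 = 15
ES_F = 14; EF_F = 14+5 = 19
ES_G = max(EF_A=12, EF_B=5, EF_C=4, EF_E=15, EF_F=19) = 19; EF_G = 19+5 = 24
Expected project duration μ = 24 days. Critical path: D → F → G.

Variance along critical path = 1.000 + 5.444 + 0.444 = 6.889
σ = √6.889 = 2.625 days

2.62 days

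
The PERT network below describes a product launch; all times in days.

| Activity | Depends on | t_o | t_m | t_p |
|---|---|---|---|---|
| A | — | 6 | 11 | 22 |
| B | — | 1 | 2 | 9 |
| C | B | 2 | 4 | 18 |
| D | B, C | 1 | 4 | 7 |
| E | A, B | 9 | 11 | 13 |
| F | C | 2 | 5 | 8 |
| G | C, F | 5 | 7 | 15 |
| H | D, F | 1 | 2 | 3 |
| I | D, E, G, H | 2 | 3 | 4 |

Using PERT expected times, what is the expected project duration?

te_A = (6 + 4·11 + 22)/6 = 72/6 = 12
te_B = (1 + 4·2 + 9)/6 = 18/6 = 3
te_C = (2 + 4·4 + 18)/6 = 36/6 = 6
te_D = (1 + 4·4 + 7)/6 = 24/6 = 4
te_E = (9 + 4·11 + 13)/6 = 66/6 = 11
te_F = (2 + 4·5 + 8)/6 = 30/6 = 5
te_G = (5 + 4·7 + 15)/6 = 48/6 = 8
te_H = (1 + 4·2 + 3)/6 = 12/6 = 2
te_I = (2 + 4·3 + 4)/6 = 18/6 = 3

Forward pass:
ES_A = 0; EF_A = 12
ES_B = 0; EF_B = 3
ES_C = 3; EF_C = 3+6 = 9
ES_D = max(EF_B=3, EF_C=9) = 9; EF_D = 9+4 = 13
ES_E = max(EF_A=12, EF_B=3) = 12; EF_E = 12+11 = 23
ES_F = 9; EF_F = 9+5 = 14
ES_G = max(EF_C=9, EF_F=14) = 14; EF_G = 14+8 = 22
ES_H = max(EF_D=13, EF_F=14) = 14; EF_H = 14+2 = 16
ES_I = max(EF_D=13, EF_E=23, EF_G=22, EF_H=16) = 23; EF_I = 23+3 = 26
Expected project duration μ = 26 days. Critical path: A → E → I.

26 days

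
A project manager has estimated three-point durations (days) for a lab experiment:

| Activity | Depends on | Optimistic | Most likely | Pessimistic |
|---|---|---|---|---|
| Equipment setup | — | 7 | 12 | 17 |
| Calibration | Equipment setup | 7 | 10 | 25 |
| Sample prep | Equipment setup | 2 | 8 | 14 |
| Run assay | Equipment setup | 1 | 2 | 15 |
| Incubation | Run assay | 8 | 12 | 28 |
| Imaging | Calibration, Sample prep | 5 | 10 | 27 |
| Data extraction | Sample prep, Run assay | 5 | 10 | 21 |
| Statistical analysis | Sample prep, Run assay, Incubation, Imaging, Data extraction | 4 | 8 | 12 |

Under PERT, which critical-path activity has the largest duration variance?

Imaging

te_Equipment setup = (7 + 4·12 + 17)/6 = 72/6 = 12; σ²_Equipment setup = ((17−7)/6)² = 2.778
te_Calibration = (7 + 4·10 + 25)/6 = 72/6 = 12; σ²_Calibration = ((25−7)/6)² = 9.000
te_Sample prep = (2 + 4·8 + 14)/6 = 48/6 = 8; σ²_Sample prep = ((14−2)/6)² = 4.000
te_Run assay = (1 + 4·2 + 15)/6 = 24/6 = 4; σ²_Run assay = ((15−1)/6)² = 5.444
te_Incubation = (8 + 4·12 + 28)/6 = 84/6 = 14; σ²_Incubation = ((28−8)/6)² = 11.111
te_Imaging = (5 + 4·10 + 27)/6 = 72/6 = 12; σ²_Imaging = ((27−5)/6)² = 13.444
te_Data extraction = (5 + 4·10 + 21)/6 = 66/6 = 11; σ²_Data extraction = ((21−5)/6)² = 7.111
te_Statistical analysis = (4 + 4·8 + 12)/6 = 48/6 = 8; σ²_Statistical analysis = ((12−4)/6)² = 1.778

Forward pass:
ES_Equipment setup = 0; EF_Equipment setup = 12
ES_Calibration = 12; EF_Calibration = 12+12 = 24
ES_Sample prep = 12; EF_Sample prep = 12+8 = 20
ES_Run assay = 12; EF_Run assay = 12+4 = 16
ES_Incubation = 16; EF_Incubation = 16+14 = 30
ES_Imaging = max(EF_Calibration=24, EF_Sample prep=20) = 24; EF_Imaging = 24+12 = 36
ES_Data extraction = max(EF_Sample prep=20, EF_Run assay=16) = 20; EF_Data extraction = 20+11 = 31
ES_Statistical analysis = max(EF_Sample prep=20, EF_Run assay=16, EF_Incubation=30, EF_Imaging=36, EF_Data extraction=31) = 36; EF_Statistical analysis = 36+8 = 44
Expected project duration μ = 44 days. Critical path: Equipment setup → Calibration → Imaging → Statistical analysis.

Variances on critical path: σ²_Equipment setup=2.778, σ²_Calibration=9.000, σ²_Imaging=13.444, σ²_Statistical analysis=1.778.
Largest is σ²_Imaging = 13.444.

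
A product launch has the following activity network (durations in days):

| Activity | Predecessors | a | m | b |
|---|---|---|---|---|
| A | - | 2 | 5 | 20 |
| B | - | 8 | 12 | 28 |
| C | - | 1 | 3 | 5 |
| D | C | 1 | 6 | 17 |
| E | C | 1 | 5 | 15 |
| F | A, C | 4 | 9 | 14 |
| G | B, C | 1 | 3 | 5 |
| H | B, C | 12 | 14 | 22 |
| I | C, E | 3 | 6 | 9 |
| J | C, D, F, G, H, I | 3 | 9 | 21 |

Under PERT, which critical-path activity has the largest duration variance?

te_A = (2 + 4·5 + 20)/6 = 42/6 = 7; σ²_A = ((20−2)/6)² = 9.000
te_B = (8 + 4·12 + 28)/6 = 84/6 = 14; σ²_B = ((28−8)/6)² = 11.111
te_C = (1 + 4·3 + 5)/6 = 18/6 = 3; σ²_C = ((5−1)/6)² = 0.444
te_D = (1 + 4·6 + 17)/6 = 42/6 = 7; σ²_D = ((17−1)/6)² = 7.111
te_E = (1 + 4·5 + 15)/6 = 36/6 = 6; σ²_E = ((15−1)/6)² = 5.444
te_F = (4 + 4·9 + 14)/6 = 54/6 = 9; σ²_F = ((14−4)/6)² = 2.778
te_G = (1 + 4·3 + 5)/6 = 18/6 = 3; σ²_G = ((5−1)/6)² = 0.444
te_H = (12 + 4·14 + 22)/6 = 90/6 = 15; σ²_H = ((22−12)/6)² = 2.778
te_I = (3 + 4·6 + 9)/6 = 36/6 = 6; σ²_I = ((9−3)/6)² = 1.000
te_J = (3 + 4·9 + 21)/6 = 60/6 = 10; σ²_J = ((21−3)/6)² = 9.000

Forward pass:
ES_A = 0; EF_A = 7
ES_B = 0; EF_B = 14
ES_C = 0; EF_C = 3
ES_D = 3; EF_D = 3+7 = 10
ES_E = 3; EF_E = 3+6 = 9
ES_F = max(EF_A=7, EF_C=3) = 7; EF_F = 7+9 = 16
ES_G = max(EF_B=14, EF_C=3) = 14; EF_G = 14+3 = 17
ES_H = max(EF_B=14, EF_C=3) = 14; EF_H = 14+15 = 29
ES_I = max(EF_C=3, EF_E=9) = 9; EF_I = 9+6 = 15
ES_J = max(EF_C=3, EF_D=10, EF_F=16, EF_G=17, EF_H=29, EF_I=15) = 29; EF_J = 29+10 = 39
Expected project duration μ = 39 days. Critical path: B → H → J.

Variances on critical path: σ²_B=11.111, σ²_H=2.778, σ²_J=9.000.
Largest is σ²_B = 11.111.

B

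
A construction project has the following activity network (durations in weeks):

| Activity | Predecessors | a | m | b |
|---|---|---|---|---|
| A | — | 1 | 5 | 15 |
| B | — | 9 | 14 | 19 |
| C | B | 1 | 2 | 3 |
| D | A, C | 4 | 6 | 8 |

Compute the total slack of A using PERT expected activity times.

te_A = (1 + 4·5 + 15)/6 = 36/6 = 6
te_B = (9 + 4·14 + 19)/6 = 84/6 = 14
te_C = (1 + 4·2 + 3)/6 = 12/6 = 2
te_D = (4 + 4·6 + 8)/6 = 36/6 = 6

Forward pass:
ES_A = 0; EF_A = 6
ES_B = 0; EF_B = 14
ES_C = 14; EF_C = 14+2 = 16
ES_D = max(EF_A=6, EF_C=16) = 16; EF_D = 16+6 = 22
Expected project duration μ = 22 weeks. Critical path: B → C → D.

Backward pass:
LF_D = 22; LS_D = 22−6 = 16
LF_C = LS_D = 16; LS_C = 16−2 = 14
LF_B = LS_C = 14; LS_B = 14−14 = 0
LF_A = LS_D = 16; LS_A = 16−6 = 10
Slack_A = LS_A − ES_A = 10 − 0 = 10

10 weeks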